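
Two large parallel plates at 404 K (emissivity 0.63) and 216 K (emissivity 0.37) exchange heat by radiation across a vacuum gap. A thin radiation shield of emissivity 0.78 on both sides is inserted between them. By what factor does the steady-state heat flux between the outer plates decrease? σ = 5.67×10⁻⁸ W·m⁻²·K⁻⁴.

factor ≈ 1.48

Without shield: q₀ = σΔ(T⁴)/(1/ε₁+1/ε₂−1) with denominator 3.290.
With shield the two gaps are in series; the resistances add: (1/ε₁+1/ε_s−1)+(1/ε_s+1/ε₂−1) = 1.869+2.985 = 4.854.
Heat-flux ratio q₀/q = 4.854/3.290.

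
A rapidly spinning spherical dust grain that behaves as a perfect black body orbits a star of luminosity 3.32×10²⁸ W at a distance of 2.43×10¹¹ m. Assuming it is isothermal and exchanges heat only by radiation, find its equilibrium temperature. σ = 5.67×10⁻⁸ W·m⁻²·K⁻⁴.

First find the stellar flux at distance d: S = L/(4πd²) = 3.32×10²⁸/(4π·(2.43×10¹¹)²) = 44740 W/m².
For an isothermal sphere, absorbed (1−a)S·πr² = emitted σ·4πr²·T⁴, so T⁴ = (1−a)S/(4σ).
T⁴ = 1.00·44740/(4·5.67×10⁻⁸) = 1.973×10¹¹ K⁴.

T ≈ 666 K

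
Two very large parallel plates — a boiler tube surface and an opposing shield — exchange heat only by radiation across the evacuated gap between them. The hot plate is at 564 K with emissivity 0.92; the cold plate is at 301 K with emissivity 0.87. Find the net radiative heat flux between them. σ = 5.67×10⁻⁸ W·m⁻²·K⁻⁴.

For two infinite grey parallel plates, q = σ(T₁⁴ − T₂⁴)/(1/ε₁ + 1/ε₂ − 1).
T₁⁴ − T₂⁴ = 1.012×10¹¹ − 8.209×10⁹ = 9.298×10¹⁰ K⁴.
1/ε₁ + 1/ε₂ − 1 = 1.087 + 1.149 − 1 = 1.236.
q = 5.67×10⁻⁸ × 9.298×10¹⁰ / 1.236.

q ≈ 4260 W/m²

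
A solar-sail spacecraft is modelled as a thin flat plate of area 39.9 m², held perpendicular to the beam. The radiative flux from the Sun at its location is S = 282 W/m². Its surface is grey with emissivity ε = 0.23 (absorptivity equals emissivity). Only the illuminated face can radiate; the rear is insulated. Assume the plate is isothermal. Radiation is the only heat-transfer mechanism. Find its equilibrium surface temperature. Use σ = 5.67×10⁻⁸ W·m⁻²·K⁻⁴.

At equilibrium, absorbed power = emitted power.
Absorbing cross-section = A = 39.90 m²; emitting surface = A = 39.90 m² (ratio 1).
εS·A_cross = εσ·A_surf·T⁴  ⇒  T⁴ = S/(1σ)   (ε cancels).
T⁴ = 282/(1·5.67×10⁻⁸) = 4.974×10⁹ K⁴.
T = (4.974×10⁹)^(1/4).

T ≈ 266 K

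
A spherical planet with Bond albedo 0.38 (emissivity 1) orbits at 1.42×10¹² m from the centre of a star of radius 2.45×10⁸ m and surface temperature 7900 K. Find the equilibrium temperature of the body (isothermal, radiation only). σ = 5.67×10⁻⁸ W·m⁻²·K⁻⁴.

T ≈ 65.1 K

The star's surface emits σT_*⁴; at distance d the flux is S = σT_*⁴(R_*/d)².
S = 5.67×10⁻⁸·(7900)⁴·(2.45×10⁸/1.42×10¹²)² = 6.574 W/m².
For an isothermal sphere T⁴ = (1−a)S/(4σ) = 1.797×10⁷ K⁴.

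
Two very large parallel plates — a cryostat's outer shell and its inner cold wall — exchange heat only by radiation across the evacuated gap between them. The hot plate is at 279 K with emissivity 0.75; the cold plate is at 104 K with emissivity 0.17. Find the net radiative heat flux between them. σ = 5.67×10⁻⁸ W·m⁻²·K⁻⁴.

For two infinite grey parallel plates, q = σ(T₁⁴ − T₂⁴)/(1/ε₁ + 1/ε₂ − 1).
T₁⁴ − T₂⁴ = 6.059×10⁹ − 1.170×10⁸ = 5.942×10⁹ K⁴.
1/ε₁ + 1/ε₂ − 1 = 1.333 + 5.882 − 1 = 6.216.
q = 5.67×10⁻⁸ × 5.942×10⁹ / 6.216.

q ≈ 54.2 W/m²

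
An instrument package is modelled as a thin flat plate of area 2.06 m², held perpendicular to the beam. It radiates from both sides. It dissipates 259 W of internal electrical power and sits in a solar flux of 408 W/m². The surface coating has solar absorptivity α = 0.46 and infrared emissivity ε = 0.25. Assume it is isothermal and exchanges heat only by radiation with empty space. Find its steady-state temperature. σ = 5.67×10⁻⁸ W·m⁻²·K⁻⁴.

T ≈ 324 K

At steady state, absorbed solar power + internal power = radiated power.
Absorbed: α·S·A_cross = 0.46·408·2.060 = 386.6 W (cross-section A).
Total input = 386.6 + 259 = 645.6 W.
Radiated: εσ·A_surf·T⁴ with A_surf = 2A = 4.120 m².
T⁴ = 645.6/(0.25·5.67×10⁻⁸·4.120) = 1.105×10¹⁰ K⁴.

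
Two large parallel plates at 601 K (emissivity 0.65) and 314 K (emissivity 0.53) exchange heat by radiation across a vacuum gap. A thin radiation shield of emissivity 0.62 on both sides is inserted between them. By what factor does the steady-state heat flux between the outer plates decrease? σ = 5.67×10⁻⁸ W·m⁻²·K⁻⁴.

Without shield: q₀ = σΔ(T⁴)/(1/ε₁+1/ε₂−1) with denominator 2.425.
With shield the two gaps are in series; the resistances add: (1/ε₁+1/ε_s−1)+(1/ε_s+1/ε₂−1) = 2.151+2.500 = 4.651.
Heat-flux ratio q₀/q = 4.651/2.425.

factor ≈ 1.92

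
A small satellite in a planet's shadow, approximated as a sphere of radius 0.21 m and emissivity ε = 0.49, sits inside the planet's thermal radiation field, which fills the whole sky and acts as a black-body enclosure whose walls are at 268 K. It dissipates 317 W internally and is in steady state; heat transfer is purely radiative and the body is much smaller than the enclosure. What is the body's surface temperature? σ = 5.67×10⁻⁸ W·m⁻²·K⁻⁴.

For a small grey body in a large enclosure, net radiated power = εσA(T⁴ − T_w⁴).
Steady state: P = εσA(T⁴ − T_w⁴) with A = 4πr² = 0.5542 m².
T⁴ = P/(εσA) + T_w⁴ = 317/(0.49·5.67×10⁻⁸·0.5542) + (268)⁴
    = 2.059×10¹⁰ + 5.159×10⁹ = 2.575×10¹⁰ K⁴.

T ≈ 401 K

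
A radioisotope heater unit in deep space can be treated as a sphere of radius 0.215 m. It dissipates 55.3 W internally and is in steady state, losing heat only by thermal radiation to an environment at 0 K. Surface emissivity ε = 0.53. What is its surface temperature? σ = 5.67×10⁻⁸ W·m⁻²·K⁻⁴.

Steady state: internal power = radiated power, P = εσA T⁴.
Radiating area A = 4πr² = 0.5809 m².
T⁴ = P/(εσA) = 55.3/(0.53·5.67×10⁻⁸·0.5809) = 3.168×10⁹ K⁴.
T = (3.168×10⁹)^(1/4).

T ≈ 237 K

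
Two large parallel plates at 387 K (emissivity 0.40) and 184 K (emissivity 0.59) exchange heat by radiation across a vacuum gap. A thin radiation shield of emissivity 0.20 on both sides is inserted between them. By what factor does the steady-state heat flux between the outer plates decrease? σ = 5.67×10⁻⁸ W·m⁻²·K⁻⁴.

factor ≈ 3.82

Without shield: q₀ = σΔ(T⁴)/(1/ε₁+1/ε₂−1) with denominator 3.195.
With shield the two gaps are in series; the resistances add: (1/ε₁+1/ε_s−1)+(1/ε_s+1/ε₂−1) = 6.500+5.695 = 12.19.
Heat-flux ratio q₀/q = 12.19/3.195.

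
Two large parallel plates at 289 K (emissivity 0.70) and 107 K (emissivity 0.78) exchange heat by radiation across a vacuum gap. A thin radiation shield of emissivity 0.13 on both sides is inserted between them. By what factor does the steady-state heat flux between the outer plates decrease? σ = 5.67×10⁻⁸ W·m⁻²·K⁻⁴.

factor ≈ 9.41

Without shield: q₀ = σΔ(T⁴)/(1/ε₁+1/ε₂−1) with denominator 1.711.
With shield the two gaps are in series; the resistances add: (1/ε₁+1/ε_s−1)+(1/ε_s+1/ε₂−1) = 8.121+7.974 = 16.10.
Heat-flux ratio q₀/q = 16.10/1.711.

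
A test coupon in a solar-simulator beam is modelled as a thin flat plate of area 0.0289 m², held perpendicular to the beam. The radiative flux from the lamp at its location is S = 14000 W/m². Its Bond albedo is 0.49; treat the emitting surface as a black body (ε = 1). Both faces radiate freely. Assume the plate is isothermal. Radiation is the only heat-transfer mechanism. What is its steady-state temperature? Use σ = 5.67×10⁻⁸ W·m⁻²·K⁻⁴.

T ≈ 501 K

At equilibrium, absorbed power = emitted power.
Absorbing cross-section = A = 0.02890 m²; emitting surface = 2A = 0.05780 m² (ratio 2).
(1−a)S·A_cross = εσ·A_surf·T⁴  ⇒  T⁴ = (1−a)S/(2σ).
T⁴ = 0.510·14000/(2·5.67×10⁻⁸) = 6.296×10¹⁰ K⁴.
T = (6.296×10¹⁰)^(1/4).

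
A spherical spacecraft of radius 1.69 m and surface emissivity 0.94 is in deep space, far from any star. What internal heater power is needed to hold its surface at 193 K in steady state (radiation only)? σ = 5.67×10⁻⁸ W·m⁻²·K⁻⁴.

P = εσ·4πr²·T⁴.
4πr² = 35.89 m²; T⁴ = 1.387×10⁹ K⁴.
P = 0.94·5.67×10⁻⁸·35.89·1.387×10⁹.

P ≈ 2650 W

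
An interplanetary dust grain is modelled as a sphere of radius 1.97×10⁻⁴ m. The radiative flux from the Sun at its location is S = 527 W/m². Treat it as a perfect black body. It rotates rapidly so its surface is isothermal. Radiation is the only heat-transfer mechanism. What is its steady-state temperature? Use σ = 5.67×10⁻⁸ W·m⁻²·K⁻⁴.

T ≈ 220 K

At equilibrium, absorbed power = emitted power.
Absorbing cross-section = πr² = 1.219×10⁻⁷ m²; emitting surface = 4πr² = 4.877×10⁻⁷ m² (ratio 4).
S·A_cross = εσ·A_surf·T⁴  ⇒  T⁴ = S/(4σ).
T⁴ = 1.00·527/(4·5.67×10⁻⁸) = 2.324×10⁹ K⁴.
T = (2.324×10⁹)^(1/4).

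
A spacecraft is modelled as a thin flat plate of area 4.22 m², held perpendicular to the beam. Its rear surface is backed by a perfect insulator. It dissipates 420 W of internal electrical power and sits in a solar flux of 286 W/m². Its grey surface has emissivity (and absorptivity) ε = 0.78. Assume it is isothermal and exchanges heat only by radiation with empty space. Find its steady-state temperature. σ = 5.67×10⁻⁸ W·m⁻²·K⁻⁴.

T ≈ 292 K

At steady state, absorbed solar power + internal power = radiated power.
Absorbed: α·S·A_cross = 0.78·286·4.220 = 941.4 W (cross-section A).
Total input = 941.4 + 420 = 1361 W.
Radiated: εσ·A_surf·T⁴ with A_surf = A = 4.220 m².
T⁴ = 1361/(0.78·5.67×10⁻⁸·4.220) = 7.294×10⁹ K⁴.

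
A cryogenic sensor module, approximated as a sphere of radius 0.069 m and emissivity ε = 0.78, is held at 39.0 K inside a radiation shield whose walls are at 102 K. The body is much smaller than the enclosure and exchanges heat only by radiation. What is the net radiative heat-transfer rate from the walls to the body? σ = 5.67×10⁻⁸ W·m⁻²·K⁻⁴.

For a small grey body in a large enclosure: P_net = εσA(T_body⁴ − T_wall⁴).
A = 4πr² = 0.05983 m²; T_body⁴ − T_wall⁴ = 2.313×10⁶ − 1.082×10⁸ = -1.059×10⁸ K⁴.
|P_net| = 0.78·5.67×10⁻⁸·0.05983·1.059×10⁸.

P_net ≈ 0.280 W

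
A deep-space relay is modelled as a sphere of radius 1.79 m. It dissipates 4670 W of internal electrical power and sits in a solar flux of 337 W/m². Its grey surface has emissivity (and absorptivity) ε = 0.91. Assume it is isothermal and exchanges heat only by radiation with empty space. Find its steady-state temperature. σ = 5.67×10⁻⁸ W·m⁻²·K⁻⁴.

At steady state, absorbed solar power + internal power = radiated power.
Absorbed: α·S·A_cross = 0.91·337·10.07 = 3087 W (cross-section πr²).
Total input = 3087 + 4670 = 7757 W.
Radiated: εσ·A_surf·T⁴ with A_surf = 4πr² = 40.26 m².
T⁴ = 7757/(0.91·5.67×10⁻⁸·40.26) = 3.734×10⁹ K⁴.

T ≈ 247 K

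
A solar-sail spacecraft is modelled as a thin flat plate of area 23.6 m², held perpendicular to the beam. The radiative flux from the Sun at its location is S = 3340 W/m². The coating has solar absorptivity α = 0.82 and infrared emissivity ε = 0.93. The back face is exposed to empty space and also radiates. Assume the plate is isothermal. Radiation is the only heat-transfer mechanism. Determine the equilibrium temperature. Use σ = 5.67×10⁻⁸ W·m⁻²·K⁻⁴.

At equilibrium, absorbed power = emitted power.
Absorbing cross-section = A = 23.60 m²; emitting surface = 2A = 47.20 m² (ratio 2).
αS·A_cross = εσ·A_surf·T⁴  ⇒  T⁴ = αS/(ε·2σ).
T⁴ = 0.820·3340/(0.93·2·5.67×10⁻⁸) = 2.597×10¹⁰ K⁴.
T = (2.597×10¹⁰)^(1/4).

T ≈ 401 K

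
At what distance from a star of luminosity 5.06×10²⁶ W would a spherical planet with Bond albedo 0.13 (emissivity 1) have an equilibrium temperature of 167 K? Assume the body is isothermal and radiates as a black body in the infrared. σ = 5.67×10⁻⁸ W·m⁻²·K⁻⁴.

d ≈ 4.46×10¹¹ m

For an isothermal black-emitting sphere, (1−a)S·πr² = σ·4πr²·T⁴ ⇒ S = 4σT⁴/(1−a).
S = 4·5.67×10⁻⁸·(167)⁴/0.870 = 202.8 W/m².
Flux falls as S = L/(4πd²), so d = √(L/(4πS)) = √(5.06×10²⁶/(4π·202.8)).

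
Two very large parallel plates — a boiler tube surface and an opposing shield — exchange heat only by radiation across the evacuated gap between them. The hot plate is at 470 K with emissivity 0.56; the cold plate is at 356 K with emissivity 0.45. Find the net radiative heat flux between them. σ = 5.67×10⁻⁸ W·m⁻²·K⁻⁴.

q ≈ 617 W/m²

For two infinite grey parallel plates, q = σ(T₁⁴ − T₂⁴)/(1/ε₁ + 1/ε₂ − 1).
T₁⁴ − T₂⁴ = 4.880×10¹⁰ − 1.606×10¹⁰ = 3.273×10¹⁰ K⁴.
1/ε₁ + 1/ε₂ − 1 = 1.786 + 2.222 − 1 = 3.008.
q = 5.67×10⁻⁸ × 3.273×10¹⁰ / 3.008.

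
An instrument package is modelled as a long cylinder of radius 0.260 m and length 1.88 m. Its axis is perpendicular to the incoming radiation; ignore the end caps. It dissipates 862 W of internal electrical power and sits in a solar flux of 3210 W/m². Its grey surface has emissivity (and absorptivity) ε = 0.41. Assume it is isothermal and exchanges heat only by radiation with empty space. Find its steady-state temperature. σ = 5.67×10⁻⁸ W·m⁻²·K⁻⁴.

T ≈ 417 K

At steady state, absorbed solar power + internal power = radiated power.
Absorbed: α·S·A_cross = 0.41·3210·0.9776 = 1287 W (cross-section 2rL).
Total input = 1287 + 862 = 2149 W.
Radiated: εσ·A_surf·T⁴ with A_surf = 2πrL = 3.071 m².
T⁴ = 2149/(0.41·5.67×10⁻⁸·3.071) = 3.009×10¹⁰ K⁴.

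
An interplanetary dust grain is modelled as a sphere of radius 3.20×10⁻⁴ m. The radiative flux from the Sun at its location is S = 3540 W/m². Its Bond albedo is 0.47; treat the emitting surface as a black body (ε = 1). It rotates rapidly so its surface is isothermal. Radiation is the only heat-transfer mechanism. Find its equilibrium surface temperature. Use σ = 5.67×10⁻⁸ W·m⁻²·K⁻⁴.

At equilibrium, absorbed power = emitted power.
Absorbing cross-section = πr² = 3.217×10⁻⁷ m²; emitting surface = 4πr² = 1.287×10⁻⁶ m² (ratio 4).
(1−a)S·A_cross = εσ·A_surf·T⁴  ⇒  T⁴ = (1−a)S/(4σ).
T⁴ = 0.530·3540/(4·5.67×10⁻⁸) = 8.272×10⁹ K⁴.
T = (8.272×10⁹)^(1/4).

T ≈ 302 K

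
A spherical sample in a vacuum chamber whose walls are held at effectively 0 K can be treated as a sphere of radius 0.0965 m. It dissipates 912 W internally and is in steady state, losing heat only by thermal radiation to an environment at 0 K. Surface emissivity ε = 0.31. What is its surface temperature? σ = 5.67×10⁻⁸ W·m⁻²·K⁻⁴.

T ≈ 816 K

Steady state: internal power = radiated power, P = εσA T⁴.
Radiating area A = 4πr² = 0.1170 m².
T⁴ = P/(εσA) = 912/(0.31·5.67×10⁻⁸·0.1170) = 4.434×10¹¹ K⁴.
T = (4.434×10¹¹)^(1/4).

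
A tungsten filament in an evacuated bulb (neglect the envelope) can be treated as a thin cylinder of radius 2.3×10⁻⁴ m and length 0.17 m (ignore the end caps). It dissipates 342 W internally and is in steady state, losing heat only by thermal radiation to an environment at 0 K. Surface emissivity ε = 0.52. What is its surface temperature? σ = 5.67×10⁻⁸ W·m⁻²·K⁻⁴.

T ≈ 2620 K

Steady state: internal power = radiated power, P = εσA T⁴.
Radiating area A = 2πrL = 2.457×10⁻⁴ m².
T⁴ = P/(εσA) = 342/(0.52·5.67×10⁻⁸·2.457×10⁻⁴) = 4.722×10¹³ K⁴.
T = (4.722×10¹³)^(1/4).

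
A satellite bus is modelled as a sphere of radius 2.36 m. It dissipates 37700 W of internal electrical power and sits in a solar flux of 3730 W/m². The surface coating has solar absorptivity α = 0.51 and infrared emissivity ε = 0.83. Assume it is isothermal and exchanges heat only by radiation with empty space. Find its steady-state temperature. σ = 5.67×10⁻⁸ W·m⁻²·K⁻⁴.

T ≈ 383 K

At steady state, absorbed solar power + internal power = radiated power.
Absorbed: α·S·A_cross = 0.51·3730·17.50 = 33290 W (cross-section πr²).
Total input = 33290 + 37700 = 70990 W.
Radiated: εσ·A_surf·T⁴ with A_surf = 4πr² = 69.99 m².
T⁴ = 70990/(0.83·5.67×10⁻⁸·69.99) = 2.155×10¹⁰ K⁴.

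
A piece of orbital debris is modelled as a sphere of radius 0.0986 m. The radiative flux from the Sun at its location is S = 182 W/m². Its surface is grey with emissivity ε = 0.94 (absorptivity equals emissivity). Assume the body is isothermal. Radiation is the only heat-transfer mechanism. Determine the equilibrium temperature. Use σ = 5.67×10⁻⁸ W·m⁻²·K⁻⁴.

At equilibrium, absorbed power = emitted power.
Absorbing cross-section = πr² = 0.03054 m²; emitting surface = 4πr² = 0.1222 m² (ratio 4).
εS·A_cross = εσ·A_surf·T⁴  ⇒  T⁴ = S/(4σ)   (ε cancels).
T⁴ = 182/(4·5.67×10⁻⁸) = 8.025×10⁸ K⁴.
T = (8.025×10⁸)^(1/4).

T ≈ 168 K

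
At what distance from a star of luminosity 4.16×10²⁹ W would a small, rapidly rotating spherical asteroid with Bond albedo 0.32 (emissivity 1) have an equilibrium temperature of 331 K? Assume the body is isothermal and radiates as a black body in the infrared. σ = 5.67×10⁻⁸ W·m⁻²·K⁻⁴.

d ≈ 2.88×10¹² m

For an isothermal black-emitting sphere, (1−a)S·πr² = σ·4πr²·T⁴ ⇒ S = 4σT⁴/(1−a).
S = 4·5.67×10⁻⁸·(331)⁴/0.680 = 4004 W/m².
Flux falls as S = L/(4πd²), so d = √(L/(4πS)) = √(4.16×10²⁹/(4π·4004)).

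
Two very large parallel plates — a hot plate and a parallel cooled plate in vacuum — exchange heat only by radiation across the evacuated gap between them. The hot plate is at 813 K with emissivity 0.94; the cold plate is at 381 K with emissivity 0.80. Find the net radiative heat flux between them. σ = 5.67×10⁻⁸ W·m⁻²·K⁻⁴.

q ≈ 17900 W/m²

For two infinite grey parallel plates, q = σ(T₁⁴ − T₂⁴)/(1/ε₁ + 1/ε₂ − 1).
T₁⁴ − T₂⁴ = 4.369×10¹¹ − 2.107×10¹⁰ = 4.158×10¹¹ K⁴.
1/ε₁ + 1/ε₂ − 1 = 1.064 + 1.250 − 1 = 1.314.
q = 5.67×10⁻⁸ × 4.158×10¹¹ / 1.314.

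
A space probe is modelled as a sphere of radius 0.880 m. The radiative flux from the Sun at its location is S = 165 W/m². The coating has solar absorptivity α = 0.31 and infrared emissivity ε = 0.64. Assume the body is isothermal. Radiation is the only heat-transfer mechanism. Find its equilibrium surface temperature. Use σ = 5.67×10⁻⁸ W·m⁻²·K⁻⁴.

T ≈ 137 K

At equilibrium, absorbed power = emitted power.
Absorbing cross-section = πr² = 2.433 m²; emitting surface = 4πr² = 9.731 m² (ratio 4).
αS·A_cross = εσ·A_surf·T⁴  ⇒  T⁴ = αS/(ε·4σ).
T⁴ = 0.310·165/(0.64·4·5.67×10⁻⁸) = 3.524×10⁸ K⁴.
T = (3.524×10⁸)^(1/4).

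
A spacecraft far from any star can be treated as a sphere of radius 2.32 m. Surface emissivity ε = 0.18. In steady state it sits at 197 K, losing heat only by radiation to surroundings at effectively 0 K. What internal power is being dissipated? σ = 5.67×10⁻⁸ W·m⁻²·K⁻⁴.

P ≈ 1040 W

Steady state: P = εσA T⁴.
A = 4πr² = 67.64 m²; T⁴ = (197)⁴ = 1.506×10⁹ K⁴.
P = 0.18 × 5.67×10⁻⁸ × 67.64 × 1.506×10⁹.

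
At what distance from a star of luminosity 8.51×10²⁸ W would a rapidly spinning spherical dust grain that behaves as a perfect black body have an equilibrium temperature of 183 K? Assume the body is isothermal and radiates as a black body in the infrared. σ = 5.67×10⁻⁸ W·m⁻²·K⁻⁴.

d ≈ 5.16×10¹² m

For an isothermal black-emitting sphere, (1−a)S·πr² = σ·4πr²·T⁴ ⇒ S = 4σT⁴/(1−a).
S = 4·5.67×10⁻⁸·(183)⁴/1.00 = 254.4 W/m².
Flux falls as S = L/(4πd²), so d = √(L/(4πS)) = √(8.51×10²⁸/(4π·254.4)).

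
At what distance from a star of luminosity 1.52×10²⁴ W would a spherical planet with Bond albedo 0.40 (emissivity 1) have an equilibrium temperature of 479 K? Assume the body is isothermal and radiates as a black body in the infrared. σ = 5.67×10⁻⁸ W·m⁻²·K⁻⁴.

d ≈ 2.47×10⁹ m

For an isothermal black-emitting sphere, (1−a)S·πr² = σ·4πr²·T⁴ ⇒ S = 4σT⁴/(1−a).
S = 4·5.67×10⁻⁸·(479)⁴/0.600 = 19900 W/m².
Flux falls as S = L/(4πd²), so d = √(L/(4πS)) = √(1.52×10²⁴/(4π·19900)).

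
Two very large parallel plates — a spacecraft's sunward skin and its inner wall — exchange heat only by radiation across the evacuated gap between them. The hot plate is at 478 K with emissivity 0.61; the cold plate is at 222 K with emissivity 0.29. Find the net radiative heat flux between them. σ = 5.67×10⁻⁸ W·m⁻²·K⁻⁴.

For two infinite grey parallel plates, q = σ(T₁⁴ − T₂⁴)/(1/ε₁ + 1/ε₂ − 1).
T₁⁴ − T₂⁴ = 5.220×10¹⁰ − 2.429×10⁹ = 4.978×10¹⁰ K⁴.
1/ε₁ + 1/ε₂ − 1 = 1.639 + 3.448 − 1 = 4.088.
q = 5.67×10⁻⁸ × 4.978×10¹⁰ / 4.088.

q ≈ 690 W/m²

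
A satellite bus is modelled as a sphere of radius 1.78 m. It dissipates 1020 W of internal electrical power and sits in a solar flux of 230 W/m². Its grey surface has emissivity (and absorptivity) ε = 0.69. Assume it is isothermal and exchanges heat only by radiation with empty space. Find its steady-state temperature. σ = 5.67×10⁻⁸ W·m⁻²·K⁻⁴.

T ≈ 202 K

At steady state, absorbed solar power + internal power = radiated power.
Absorbed: α·S·A_cross = 0.69·230·9.954 = 1580 W (cross-section πr²).
Total input = 1580 + 1020 = 2600 W.
Radiated: εσ·A_surf·T⁴ with A_surf = 4πr² = 39.82 m².
T⁴ = 2600/(0.69·5.67×10⁻⁸·39.82) = 1.669×10⁹ K⁴.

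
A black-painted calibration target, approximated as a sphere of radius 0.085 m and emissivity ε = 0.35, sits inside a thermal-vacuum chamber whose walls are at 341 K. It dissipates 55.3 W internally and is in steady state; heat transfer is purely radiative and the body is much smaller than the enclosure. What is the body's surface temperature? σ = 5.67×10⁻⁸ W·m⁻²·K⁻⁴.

For a small grey body in a large enclosure, net radiated power = εσA(T⁴ − T_w⁴).
Steady state: P = εσA(T⁴ − T_w⁴) with A = 4πr² = 0.09079 m².
T⁴ = P/(εσA) + T_w⁴ = 55.3/(0.35·5.67×10⁻⁸·0.09079) + (341)⁴
    = 3.069×10¹⁰ + 1.352×10¹⁰ = 4.421×10¹⁰ K⁴.

T ≈ 459 K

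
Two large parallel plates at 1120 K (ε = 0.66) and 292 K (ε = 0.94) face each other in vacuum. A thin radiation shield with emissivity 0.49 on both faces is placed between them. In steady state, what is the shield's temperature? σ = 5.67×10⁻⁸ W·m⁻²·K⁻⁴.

In steady state the net flux on the hot side equals that on the cold side.
σ(T₁⁴−T_s⁴)/D₁ = σ(T_s⁴−T₂⁴)/D₂, with D₁ = 1/ε₁+1/ε_s−1 = 2.556, D₂ = 1/ε_s+1/ε₂−1 = 2.105.
Solve for T_s⁴: T_s⁴ = (D₂·T₁⁴ + D₁·T₂⁴)/(D₁+D₂) = 7.146×10¹¹ K⁴.

T_s ≈ 919 K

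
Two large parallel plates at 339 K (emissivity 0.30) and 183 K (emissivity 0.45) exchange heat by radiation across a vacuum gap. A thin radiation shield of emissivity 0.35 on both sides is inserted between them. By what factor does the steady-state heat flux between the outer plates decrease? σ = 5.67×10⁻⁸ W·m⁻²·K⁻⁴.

Without shield: q₀ = σΔ(T⁴)/(1/ε₁+1/ε₂−1) with denominator 4.556.
With shield the two gaps are in series; the resistances add: (1/ε₁+1/ε_s−1)+(1/ε_s+1/ε₂−1) = 5.190+4.079 = 9.270.
Heat-flux ratio q₀/q = 9.270/4.556.

factor ≈ 2.03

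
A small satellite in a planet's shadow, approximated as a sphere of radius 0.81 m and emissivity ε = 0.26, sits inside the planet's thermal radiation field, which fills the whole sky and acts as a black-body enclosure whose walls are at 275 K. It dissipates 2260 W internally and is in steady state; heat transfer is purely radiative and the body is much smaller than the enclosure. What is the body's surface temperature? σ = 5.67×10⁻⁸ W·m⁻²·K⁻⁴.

T ≈ 395 K

For a small grey body in a large enclosure, net radiated power = εσA(T⁴ − T_w⁴).
Steady state: P = εσA(T⁴ − T_w⁴) with A = 4πr² = 8.245 m².
T⁴ = P/(εσA) + T_w⁴ = 2260/(0.26·5.67×10⁻⁸·8.245) + (275)⁴
    = 1.859×10¹⁰ + 5.719×10⁹ = 2.431×10¹⁰ K⁴.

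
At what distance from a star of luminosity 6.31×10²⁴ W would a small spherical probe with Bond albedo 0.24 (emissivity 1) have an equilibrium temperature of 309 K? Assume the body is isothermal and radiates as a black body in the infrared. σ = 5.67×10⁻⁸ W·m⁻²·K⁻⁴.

d ≈ 1.36×10¹⁰ m

For an isothermal black-emitting sphere, (1−a)S·πr² = σ·4πr²·T⁴ ⇒ S = 4σT⁴/(1−a).
S = 4·5.67×10⁻⁸·(309)⁴/0.760 = 2721 W/m².
Flux falls as S = L/(4πd²), so d = √(L/(4πS)) = √(6.31×10²⁴/(4π·2721)).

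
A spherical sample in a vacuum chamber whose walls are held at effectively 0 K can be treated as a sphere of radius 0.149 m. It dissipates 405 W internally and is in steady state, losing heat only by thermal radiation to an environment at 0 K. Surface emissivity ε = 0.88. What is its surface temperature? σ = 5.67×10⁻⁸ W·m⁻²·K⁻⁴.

Steady state: internal power = radiated power, P = εσA T⁴.
Radiating area A = 4πr² = 0.2790 m².
T⁴ = P/(εσA) = 405/(0.88·5.67×10⁻⁸·0.2790) = 2.909×10¹⁰ K⁴.
T = (2.909×10¹⁰)^(1/4).

T ≈ 413 K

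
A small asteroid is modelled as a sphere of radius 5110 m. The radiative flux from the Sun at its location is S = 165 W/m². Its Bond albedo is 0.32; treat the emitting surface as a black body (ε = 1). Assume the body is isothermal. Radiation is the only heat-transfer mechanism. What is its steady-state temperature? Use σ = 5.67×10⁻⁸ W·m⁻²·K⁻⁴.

T ≈ 149 K

At equilibrium, absorbed power = emitted power.
Absorbing cross-section = πr² = 8.203×10⁷ m²; emitting surface = 4πr² = 3.281×10⁸ m² (ratio 4).
(1−a)S·A_cross = εσ·A_surf·T⁴  ⇒  T⁴ = (1−a)S/(4σ).
T⁴ = 0.680·165/(4·5.67×10⁻⁸) = 4.947×10⁸ K⁴.
T = (4.947×10⁸)^(1/4).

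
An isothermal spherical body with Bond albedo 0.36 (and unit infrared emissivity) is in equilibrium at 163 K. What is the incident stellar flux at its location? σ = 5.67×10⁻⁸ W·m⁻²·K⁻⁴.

(1−a)S·πr² = σ·4πr²·T⁴ ⇒ S = 4σT⁴/(1−a).
S = 4·5.67×10⁻⁸·7.059×10⁸/0.640.

S ≈ 250 W/m²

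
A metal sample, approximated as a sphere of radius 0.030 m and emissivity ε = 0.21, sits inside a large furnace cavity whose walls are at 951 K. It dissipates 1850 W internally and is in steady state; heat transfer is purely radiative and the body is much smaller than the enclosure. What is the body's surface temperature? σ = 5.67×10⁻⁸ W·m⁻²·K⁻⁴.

For a small grey body in a large enclosure, net radiated power = εσA(T⁴ − T_w⁴).
Steady state: P = εσA(T⁴ − T_w⁴) with A = 4πr² = 0.01131 m².
T⁴ = P/(εσA) + T_w⁴ = 1850/(0.21·5.67×10⁻⁸·0.01131) + (951)⁴
    = 1.374×10¹³ + 8.179×10¹¹ = 1.456×10¹³ K⁴.

T ≈ 1950 K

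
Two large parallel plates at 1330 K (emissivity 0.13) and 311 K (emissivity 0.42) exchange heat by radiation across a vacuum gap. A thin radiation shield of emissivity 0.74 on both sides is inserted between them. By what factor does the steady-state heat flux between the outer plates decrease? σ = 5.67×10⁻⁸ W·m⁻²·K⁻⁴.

Without shield: q₀ = σΔ(T⁴)/(1/ε₁+1/ε₂−1) with denominator 9.073.
With shield the two gaps are in series; the resistances add: (1/ε₁+1/ε_s−1)+(1/ε_s+1/ε₂−1) = 8.044+2.732 = 10.78.
Heat-flux ratio q₀/q = 10.78/9.073.

factor ≈ 1.19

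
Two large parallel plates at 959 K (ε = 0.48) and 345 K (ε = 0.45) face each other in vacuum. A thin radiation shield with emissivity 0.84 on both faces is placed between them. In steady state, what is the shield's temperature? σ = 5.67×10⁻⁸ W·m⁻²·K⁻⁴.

T_s ≈ 816 K

In steady state the net flux on the hot side equals that on the cold side.
σ(T₁⁴−T_s⁴)/D₁ = σ(T_s⁴−T₂⁴)/D₂, with D₁ = 1/ε₁+1/ε_s−1 = 2.274, D₂ = 1/ε_s+1/ε₂−1 = 2.413.
Solve for T_s⁴: T_s⁴ = (D₂·T₁⁴ + D₁·T₂⁴)/(D₁+D₂) = 4.423×10¹¹ K⁴.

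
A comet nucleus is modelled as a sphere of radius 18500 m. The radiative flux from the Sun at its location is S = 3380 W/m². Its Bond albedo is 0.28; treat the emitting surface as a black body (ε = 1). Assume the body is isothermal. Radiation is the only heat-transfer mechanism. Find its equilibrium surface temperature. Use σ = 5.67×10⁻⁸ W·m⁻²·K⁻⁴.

T ≈ 322 K

At equilibrium, absorbed power = emitted power.
Absorbing cross-section = πr² = 1.075×10⁹ m²; emitting surface = 4πr² = 4.301×10⁹ m² (ratio 4).
(1−a)S·A_cross = εσ·A_surf·T⁴  ⇒  T⁴ = (1−a)S/(4σ).
T⁴ = 0.720·3380/(4·5.67×10⁻⁸) = 1.073×10¹⁰ K⁴.
T = (1.073×10¹⁰)^(1/4).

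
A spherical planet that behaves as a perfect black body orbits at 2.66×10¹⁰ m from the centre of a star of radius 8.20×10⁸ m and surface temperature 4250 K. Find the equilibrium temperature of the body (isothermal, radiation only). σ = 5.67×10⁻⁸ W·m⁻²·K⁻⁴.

T ≈ 528 K

The star's surface emits σT_*⁴; at distance d the flux is S = σT_*⁴(R_*/d)².
S = 5.67×10⁻⁸·(4250)⁴·(8.20×10⁸/2.66×10¹⁰)² = 17580 W/m².
For an isothermal sphere T⁴ = (1−a)S/(4σ) = 7.751×10¹⁰ K⁴.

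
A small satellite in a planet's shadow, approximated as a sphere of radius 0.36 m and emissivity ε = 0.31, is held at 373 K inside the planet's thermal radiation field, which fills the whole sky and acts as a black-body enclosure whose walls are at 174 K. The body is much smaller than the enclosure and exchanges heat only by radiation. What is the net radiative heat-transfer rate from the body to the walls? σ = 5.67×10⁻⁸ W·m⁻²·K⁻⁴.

P_net ≈ 528 W

For a small grey body in a large enclosure: P_net = εσA(T_body⁴ − T_wall⁴).
A = 4πr² = 1.629 m²; T_body⁴ − T_wall⁴ = 1.936×10¹⁰ − 9.166×10⁸ = 1.844×10¹⁰ K⁴.
|P_net| = 0.31·5.67×10⁻⁸·1.629·1.844×10¹⁰.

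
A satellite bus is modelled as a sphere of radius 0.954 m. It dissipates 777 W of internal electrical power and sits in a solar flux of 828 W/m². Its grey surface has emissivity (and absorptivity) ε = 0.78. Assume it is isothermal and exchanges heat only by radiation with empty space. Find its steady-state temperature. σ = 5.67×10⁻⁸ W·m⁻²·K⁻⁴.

At steady state, absorbed solar power + internal power = radiated power.
Absorbed: α·S·A_cross = 0.78·828·2.859 = 1847 W (cross-section πr²).
Total input = 1847 + 777 = 2624 W.
Radiated: εσ·A_surf·T⁴ with A_surf = 4πr² = 11.44 m².
T⁴ = 2624/(0.78·5.67×10⁻⁸·11.44) = 5.187×10⁹ K⁴.

T ≈ 268 K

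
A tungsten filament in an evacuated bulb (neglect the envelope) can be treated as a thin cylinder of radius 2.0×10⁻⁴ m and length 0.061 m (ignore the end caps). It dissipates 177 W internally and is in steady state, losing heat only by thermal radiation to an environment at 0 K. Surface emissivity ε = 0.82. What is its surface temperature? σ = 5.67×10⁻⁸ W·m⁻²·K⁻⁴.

Steady state: internal power = radiated power, P = εσA T⁴.
Radiating area A = 2πrL = 7.665×10⁻⁵ m².
T⁴ = P/(εσA) = 177/(0.82·5.67×10⁻⁸·7.665×10⁻⁵) = 4.966×10¹³ K⁴.
T = (4.966×10¹³)^(1/4).

T ≈ 2650 K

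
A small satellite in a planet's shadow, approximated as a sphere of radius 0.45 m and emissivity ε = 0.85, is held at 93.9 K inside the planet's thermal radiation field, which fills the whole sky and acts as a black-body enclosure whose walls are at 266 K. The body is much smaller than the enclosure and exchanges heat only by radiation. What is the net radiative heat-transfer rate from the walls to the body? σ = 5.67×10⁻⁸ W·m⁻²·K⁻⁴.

For a small grey body in a large enclosure: P_net = εσA(T_body⁴ − T_wall⁴).
A = 4πr² = 2.545 m²; T_body⁴ − T_wall⁴ = 7.774×10⁷ − 5.006×10⁹ = -4.929×10⁹ K⁴.
|P_net| = 0.85·5.67×10⁻⁸·2.545·4.929×10⁹.

P_net ≈ 604 W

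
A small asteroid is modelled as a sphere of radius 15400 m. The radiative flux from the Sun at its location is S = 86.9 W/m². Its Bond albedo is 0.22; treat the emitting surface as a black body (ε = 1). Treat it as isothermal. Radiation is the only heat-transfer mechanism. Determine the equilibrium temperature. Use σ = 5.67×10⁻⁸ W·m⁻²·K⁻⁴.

T ≈ 131 K

At equilibrium, absorbed power = emitted power.
Absorbing cross-section = πr² = 7.451×10⁸ m²; emitting surface = 4πr² = 2.980×10⁹ m² (ratio 4).
(1−a)S·A_cross = εσ·A_surf·T⁴  ⇒  T⁴ = (1−a)S/(4σ).
T⁴ = 0.780·86.9/(4·5.67×10⁻⁸) = 2.989×10⁸ K⁴.
T = (2.989×10⁸)^(1/4).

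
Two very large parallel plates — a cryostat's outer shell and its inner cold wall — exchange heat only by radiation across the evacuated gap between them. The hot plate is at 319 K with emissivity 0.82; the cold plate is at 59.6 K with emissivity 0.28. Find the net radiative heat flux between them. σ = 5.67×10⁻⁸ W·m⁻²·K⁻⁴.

For two infinite grey parallel plates, q = σ(T₁⁴ − T₂⁴)/(1/ε₁ + 1/ε₂ − 1).
T₁⁴ − T₂⁴ = 1.036×10¹⁰ − 1.262×10⁷ = 1.034×10¹⁰ K⁴.
1/ε₁ + 1/ε₂ − 1 = 1.220 + 3.571 − 1 = 3.791.
q = 5.67×10⁻⁸ × 1.034×10¹⁰ / 3.791.

q ≈ 155 W/m²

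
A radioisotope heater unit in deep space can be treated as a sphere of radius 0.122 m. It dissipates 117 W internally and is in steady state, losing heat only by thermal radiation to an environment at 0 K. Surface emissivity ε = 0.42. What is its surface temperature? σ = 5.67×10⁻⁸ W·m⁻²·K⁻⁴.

T ≈ 403 K

Steady state: internal power = radiated power, P = εσA T⁴.
Radiating area A = 4πr² = 0.1870 m².
T⁴ = P/(εσA) = 117/(0.42·5.67×10⁻⁸·0.1870) = 2.627×10¹⁰ K⁴.
T = (2.627×10¹⁰)^(1/4).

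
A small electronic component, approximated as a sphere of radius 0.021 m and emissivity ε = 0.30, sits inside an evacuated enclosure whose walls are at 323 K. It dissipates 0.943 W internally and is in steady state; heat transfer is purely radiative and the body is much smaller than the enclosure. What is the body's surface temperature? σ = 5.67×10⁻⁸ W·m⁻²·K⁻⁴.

T ≈ 380 K

For a small grey body in a large enclosure, net radiated power = εσA(T⁴ − T_w⁴).
Steady state: P = εσA(T⁴ − T_w⁴) with A = 4πr² = 0.005542 m².
T⁴ = P/(εσA) + T_w⁴ = 0.943/(0.30·5.67×10⁻⁸·0.005542) + (323)⁴
    = 1.000×10¹⁰ + 1.088×10¹⁰ = 2.089×10¹⁰ K⁴.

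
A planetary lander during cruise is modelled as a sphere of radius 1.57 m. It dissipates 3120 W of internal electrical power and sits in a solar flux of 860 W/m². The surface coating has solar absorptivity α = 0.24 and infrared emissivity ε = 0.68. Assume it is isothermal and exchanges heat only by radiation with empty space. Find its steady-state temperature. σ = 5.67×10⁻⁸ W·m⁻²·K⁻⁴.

At steady state, absorbed solar power + internal power = radiated power.
Absorbed: α·S·A_cross = 0.24·860·7.744 = 1598 W (cross-section πr²).
Total input = 1598 + 3120 = 4718 W.
Radiated: εσ·A_surf·T⁴ with A_surf = 4πr² = 30.97 m².
T⁴ = 4718/(0.68·5.67×10⁻⁸·30.97) = 3.951×10⁹ K⁴.

T ≈ 251 K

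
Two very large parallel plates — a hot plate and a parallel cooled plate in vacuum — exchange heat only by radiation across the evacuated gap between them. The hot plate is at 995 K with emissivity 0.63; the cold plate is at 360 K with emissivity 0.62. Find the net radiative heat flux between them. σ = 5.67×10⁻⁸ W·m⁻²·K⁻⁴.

q ≈ 24800 W/m²

For two infinite grey parallel plates, q = σ(T₁⁴ − T₂⁴)/(1/ε₁ + 1/ε₂ − 1).
T₁⁴ − T₂⁴ = 9.801×10¹¹ − 1.680×10¹⁰ = 9.634×10¹¹ K⁴.
1/ε₁ + 1/ε₂ − 1 = 1.587 + 1.613 − 1 = 2.200.
q = 5.67×10⁻⁸ × 9.634×10¹¹ / 2.200.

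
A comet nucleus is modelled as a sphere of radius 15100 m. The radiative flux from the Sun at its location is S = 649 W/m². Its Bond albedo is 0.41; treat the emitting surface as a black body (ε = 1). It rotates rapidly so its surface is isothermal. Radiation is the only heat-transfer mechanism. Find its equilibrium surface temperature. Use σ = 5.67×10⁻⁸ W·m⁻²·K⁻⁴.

T ≈ 203 K

At equilibrium, absorbed power = emitted power.
Absorbing cross-section = πr² = 7.163×10⁸ m²; emitting surface = 4πr² = 2.865×10⁹ m² (ratio 4).
(1−a)S·A_cross = εσ·A_surf·T⁴  ⇒  T⁴ = (1−a)S/(4σ).
T⁴ = 0.590·649/(4·5.67×10⁻⁸) = 1.688×10⁹ K⁴.
T = (1.688×10⁹)^(1/4).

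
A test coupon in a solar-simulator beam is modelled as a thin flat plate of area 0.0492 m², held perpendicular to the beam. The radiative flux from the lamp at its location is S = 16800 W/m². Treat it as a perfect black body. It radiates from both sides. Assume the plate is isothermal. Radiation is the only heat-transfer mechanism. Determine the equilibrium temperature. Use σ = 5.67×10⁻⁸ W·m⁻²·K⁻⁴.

At equilibrium, absorbed power = emitted power.
Absorbing cross-section = A = 0.04920 m²; emitting surface = 2A = 0.09840 m² (ratio 2).
S·A_cross = εσ·A_surf·T⁴  ⇒  T⁴ = S/(2σ).
T⁴ = 1.00·16800/(2·5.67×10⁻⁸) = 1.481×10¹¹ K⁴.
T = (1.481×10¹¹)^(1/4).

T ≈ 620 K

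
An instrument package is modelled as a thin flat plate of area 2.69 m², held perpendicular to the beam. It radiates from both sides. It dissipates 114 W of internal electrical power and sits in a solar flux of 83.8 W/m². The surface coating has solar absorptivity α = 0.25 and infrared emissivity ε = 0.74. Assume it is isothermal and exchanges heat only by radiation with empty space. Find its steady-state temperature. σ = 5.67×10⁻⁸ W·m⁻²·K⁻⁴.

At steady state, absorbed solar power + internal power = radiated power.
Absorbed: α·S·A_cross = 0.25·83.8·2.690 = 56.36 W (cross-section A).
Total input = 56.36 + 114 = 170.4 W.
Radiated: εσ·A_surf·T⁴ with A_surf = 2A = 5.380 m².
T⁴ = 170.4/(0.74·5.67×10⁻⁸·5.380) = 7.547×10⁸ K⁴.

T ≈ 166 K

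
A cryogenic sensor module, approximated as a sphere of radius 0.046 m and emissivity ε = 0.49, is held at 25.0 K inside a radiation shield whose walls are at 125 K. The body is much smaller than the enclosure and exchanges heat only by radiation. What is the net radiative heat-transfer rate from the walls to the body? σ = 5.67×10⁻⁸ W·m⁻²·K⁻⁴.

For a small grey body in a large enclosure: P_net = εσA(T_body⁴ − T_wall⁴).
A = 4πr² = 0.02659 m²; T_body⁴ − T_wall⁴ = 3.906×10⁵ − 2.441×10⁸ = -2.438×10⁸ K⁴.
|P_net| = 0.49·5.67×10⁻⁸·0.02659·2.438×10⁸.

P_net ≈ 0.180 W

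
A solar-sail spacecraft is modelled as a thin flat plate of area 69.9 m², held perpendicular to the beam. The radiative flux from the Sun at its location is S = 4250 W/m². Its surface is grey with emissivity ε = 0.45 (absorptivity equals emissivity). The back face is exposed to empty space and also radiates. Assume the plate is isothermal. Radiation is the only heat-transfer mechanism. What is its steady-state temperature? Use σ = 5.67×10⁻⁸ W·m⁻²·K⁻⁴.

At equilibrium, absorbed power = emitted power.
Absorbing cross-section = A = 69.90 m²; emitting surface = 2A = 139.8 m² (ratio 2).
εS·A_cross = εσ·A_surf·T⁴  ⇒  T⁴ = S/(2σ)   (ε cancels).
T⁴ = 4250/(2·5.67×10⁻⁸) = 3.748×10¹⁰ K⁴.
T = (3.748×10¹⁰)^(1/4).

T ≈ 440 K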